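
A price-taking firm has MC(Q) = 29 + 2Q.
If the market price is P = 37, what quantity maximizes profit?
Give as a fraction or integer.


In perfect competition, profit is maximized where P = MC.
37 = 29 + 2Q
8 = 2Q
Q* = 8/2 = 4

4


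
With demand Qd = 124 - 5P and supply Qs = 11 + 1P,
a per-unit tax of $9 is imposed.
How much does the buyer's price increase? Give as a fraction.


With a per-unit tax, the buyer's price increase depends on relative slopes.
Supply slope: d = 1, Demand slope: b = 5
Buyer's price increase = d * tax / (b + d)
= 1 * 9 / (5 + 1)
= 9 / 6 = 3/2

3/2


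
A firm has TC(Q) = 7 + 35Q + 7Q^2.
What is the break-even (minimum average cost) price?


AC(Q) = 7/Q + 35 + 7Q
To minimize: dAC/dQ = -7/Q^2 + 7 = 0
Q^2 = 7/7 = 1
Q* = 1
Min AC = 7/1 + 35 + 7*1
Min AC = 7 + 35 + 7 = 49

49


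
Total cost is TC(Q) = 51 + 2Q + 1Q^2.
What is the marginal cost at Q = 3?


MC = dTC/dQ = 2 + 2*1*Q
At Q = 3:
MC = 2 + 2*3
MC = 2 + 6 = 8

8


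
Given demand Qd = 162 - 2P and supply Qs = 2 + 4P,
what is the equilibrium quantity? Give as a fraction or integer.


First find equilibrium price:
162 - 2P = 2 + 4P
P* = 160/6 = 80/3
Then substitute into demand:
Q* = 162 - 2 * 80/3 = 326/3

326/3


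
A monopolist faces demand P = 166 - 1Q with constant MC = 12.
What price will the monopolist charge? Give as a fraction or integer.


MR = 166 - 2Q
Set MR = MC: 166 - 2Q = 12
Q* = 77
Substitute into demand:
P* = 166 - 1*77 = 89

89


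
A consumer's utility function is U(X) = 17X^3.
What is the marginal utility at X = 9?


MU = dU/dX = 17*3*X^(3-1)
MU = 51*X^2
At X = 9:
MU = 51 * 9^2
MU = 51 * 81 = 4131

4131


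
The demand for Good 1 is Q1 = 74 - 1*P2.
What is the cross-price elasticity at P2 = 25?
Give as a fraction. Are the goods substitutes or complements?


dQ1/dP2 = -1
At P2 = 25: Q1 = 74 - 1*25 = 49
Exy = (dQ1/dP2)(P2/Q1) = -1 * 25 / 49 = -25/49
Since Exy < 0, the goods are complements.

-25/49 (complements)


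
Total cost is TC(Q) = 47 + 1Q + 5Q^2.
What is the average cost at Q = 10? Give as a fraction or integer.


TC(10) = 47 + 1*10 + 5*10^2
TC(10) = 47 + 10 + 500 = 557
AC = TC/Q = 557/10 = 557/10

557/10


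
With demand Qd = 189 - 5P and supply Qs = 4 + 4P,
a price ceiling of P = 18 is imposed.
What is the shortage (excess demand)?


At P = 18:
Qd = 189 - 5*18 = 99
Qs = 4 + 4*18 = 76
Shortage = Qd - Qs = 99 - 76 = 23

23


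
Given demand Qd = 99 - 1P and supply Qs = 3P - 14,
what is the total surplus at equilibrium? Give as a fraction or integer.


Find equilibrium: 99 - 1P = 3P - 14
99 + 14 = 4P
P* = 113/4 = 113/4
Q* = 3*113/4 - 14 = 283/4
Inverse demand: P = 99 - Q/1, so P_max = 99
Inverse supply: P = 14/3 + Q/3, so P_min = 14/3
CS = (1/2) * 283/4 * (99 - 113/4) = 80089/32
PS = (1/2) * 283/4 * (113/4 - 14/3) = 80089/96
TS = CS + PS = 80089/32 + 80089/96 = 80089/24

80089/24


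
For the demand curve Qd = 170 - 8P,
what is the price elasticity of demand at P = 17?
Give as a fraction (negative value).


dQ/dP = -8
At P = 17: Q = 170 - 8*17 = 34
E = (dQ/dP)(P/Q) = (-8)(17/34) = -4

-4


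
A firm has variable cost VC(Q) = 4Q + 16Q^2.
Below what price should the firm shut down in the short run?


AVC(Q) = VC(Q)/Q = 4 + 16Q
AVC is increasing in Q, so minimum AVC is at Q -> 0+.
Min AVC = 4
The firm should shut down if P < 4.

4


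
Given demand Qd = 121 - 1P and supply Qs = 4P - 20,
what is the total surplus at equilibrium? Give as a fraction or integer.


Find equilibrium: 121 - 1P = 4P - 20
121 + 20 = 5P
P* = 141/5 = 141/5
Q* = 4*141/5 - 20 = 464/5
Inverse demand: P = 121 - Q/1, so P_max = 121
Inverse supply: P = 5 + Q/4, so P_min = 5
CS = (1/2) * 464/5 * (121 - 141/5) = 107648/25
PS = (1/2) * 464/5 * (141/5 - 5) = 26912/25
TS = CS + PS = 107648/25 + 26912/25 = 26912/5

26912/5


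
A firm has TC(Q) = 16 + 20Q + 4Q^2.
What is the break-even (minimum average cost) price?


AC(Q) = 16/Q + 20 + 4Q
To minimize: dAC/dQ = -16/Q^2 + 4 = 0
Q^2 = 16/4 = 4
Q* = 2
Min AC = 16/2 + 20 + 4*2
Min AC = 8 + 20 + 8 = 36

36


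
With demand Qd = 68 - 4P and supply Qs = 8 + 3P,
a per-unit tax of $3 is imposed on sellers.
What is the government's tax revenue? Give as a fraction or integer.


With tax on sellers, new supply: Qs' = 8 + 3(P - 3)
= 3P - 1
New equilibrium quantity:
Q_new = 200/7
Tax revenue = tax * Q_new = 3 * 200/7 = 600/7

600/7


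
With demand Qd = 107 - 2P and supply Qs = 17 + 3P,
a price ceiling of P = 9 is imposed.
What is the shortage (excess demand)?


At P = 9:
Qd = 107 - 2*9 = 89
Qs = 17 + 3*9 = 44
Shortage = Qd - Qs = 89 - 44 = 45

45


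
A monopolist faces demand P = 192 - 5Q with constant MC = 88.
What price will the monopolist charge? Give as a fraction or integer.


MR = 192 - 10Q
Set MR = MC: 192 - 10Q = 88
Q* = 52/5
Substitute into demand:
P* = 192 - 5*52/5 = 140

140


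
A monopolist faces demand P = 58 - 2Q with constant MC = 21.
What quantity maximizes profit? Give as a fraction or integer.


TR = P*Q = (58 - 2Q)Q = 58Q - 2Q^2
MR = dTR/dQ = 58 - 4Q
Set MR = MC:
58 - 4Q = 21
37 = 4Q
Q* = 37/4 = 37/4

37/4


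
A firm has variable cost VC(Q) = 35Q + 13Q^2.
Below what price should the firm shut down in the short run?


AVC(Q) = VC(Q)/Q = 35 + 13Q
AVC is increasing in Q, so minimum AVC is at Q -> 0+.
Min AVC = 35
The firm should shut down if P < 35.

35


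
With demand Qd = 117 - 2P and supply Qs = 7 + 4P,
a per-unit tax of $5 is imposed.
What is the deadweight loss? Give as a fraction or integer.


Pre-tax equilibrium quantity: Q* = 241/3
Post-tax equilibrium quantity: Q_tax = 221/3
Reduction in quantity: Q* - Q_tax = 20/3
DWL = (1/2) * tax * (Q* - Q_tax)
DWL = (1/2) * 5 * 20/3 = 50/3

50/3


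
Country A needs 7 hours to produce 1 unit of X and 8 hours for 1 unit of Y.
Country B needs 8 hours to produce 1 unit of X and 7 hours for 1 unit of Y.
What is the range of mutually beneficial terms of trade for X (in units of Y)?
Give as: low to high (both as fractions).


Opportunity cost of X for Country A = hours_X / hours_Y = 7/8 = 7/8 units of Y
Opportunity cost of X for Country B = hours_X / hours_Y = 8/7 = 8/7 units of Y
Terms of trade must be between the two opportunity costs.
Range: 7/8 to 8/7

7/8 to 8/7


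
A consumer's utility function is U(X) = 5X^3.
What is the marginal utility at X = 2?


MU = dU/dX = 5*3*X^(3-1)
MU = 15*X^2
At X = 2:
MU = 15 * 2^2
MU = 15 * 4 = 60

60


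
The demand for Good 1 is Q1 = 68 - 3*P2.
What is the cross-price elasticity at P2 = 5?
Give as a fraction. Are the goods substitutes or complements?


dQ1/dP2 = -3
At P2 = 5: Q1 = 68 - 3*5 = 53
Exy = (dQ1/dP2)(P2/Q1) = -3 * 5 / 53 = -15/53
Since Exy < 0, the goods are complements.

-15/53 (complements)


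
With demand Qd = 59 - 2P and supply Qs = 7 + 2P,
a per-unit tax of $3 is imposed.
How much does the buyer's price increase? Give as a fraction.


With a per-unit tax, the buyer's price increase depends on relative slopes.
Supply slope: d = 2, Demand slope: b = 2
Buyer's price increase = d * tax / (b + d)
= 2 * 3 / (2 + 2)
= 6 / 4 = 3/2

3/2


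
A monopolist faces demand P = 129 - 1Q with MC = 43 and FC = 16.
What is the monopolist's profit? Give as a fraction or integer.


MR = MC: 129 - 2Q = 43
Q* = 43
P* = 129 - 1*43 = 86
Profit = (P* - MC)*Q* - FC
= (86 - 43)*43 - 16
= 43*43 - 16
= 1849 - 16 = 1833

1833


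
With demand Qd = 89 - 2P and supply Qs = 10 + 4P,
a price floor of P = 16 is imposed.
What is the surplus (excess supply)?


At P = 16:
Qd = 89 - 2*16 = 57
Qs = 10 + 4*16 = 74
Surplus = Qs - Qd = 74 - 57 = 17

17


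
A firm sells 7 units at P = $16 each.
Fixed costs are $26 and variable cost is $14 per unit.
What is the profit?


Total Revenue = P * Q = 16 * 7 = $112
Total Cost = FC + VC*Q = 26 + 14*7 = $124
Profit = TR - TC = 112 - 124 = $-12

$-12


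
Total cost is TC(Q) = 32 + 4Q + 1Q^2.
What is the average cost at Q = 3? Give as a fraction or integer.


TC(3) = 32 + 4*3 + 1*3^2
TC(3) = 32 + 12 + 9 = 53
AC = TC/Q = 53/3 = 53/3

53/3


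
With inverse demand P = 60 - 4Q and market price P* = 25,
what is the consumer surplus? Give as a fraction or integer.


Maximum willingness to pay (at Q=0): P_max = 60
Quantity demanded at P* = 25:
Q* = (60 - 25)/4 = 35/4
CS = (1/2) * Q* * (P_max - P*)
CS = (1/2) * 35/4 * (60 - 25)
CS = (1/2) * 35/4 * 35 = 1225/8

1225/8


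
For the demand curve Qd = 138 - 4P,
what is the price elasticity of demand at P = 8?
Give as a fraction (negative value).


dQ/dP = -4
At P = 8: Q = 138 - 4*8 = 106
E = (dQ/dP)(P/Q) = (-4)(8/106) = -16/53

-16/53


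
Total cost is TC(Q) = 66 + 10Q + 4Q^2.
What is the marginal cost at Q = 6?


MC = dTC/dQ = 10 + 2*4*Q
At Q = 6:
MC = 10 + 8*6
MC = 10 + 48 = 58

58


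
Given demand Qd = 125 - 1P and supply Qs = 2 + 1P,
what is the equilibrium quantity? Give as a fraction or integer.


First find equilibrium price:
125 - 1P = 2 + 1P
P* = 123/2 = 123/2
Then substitute into demand:
Q* = 125 - 1 * 123/2 = 127/2

127/2


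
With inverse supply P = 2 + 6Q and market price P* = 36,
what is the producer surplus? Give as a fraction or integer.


Minimum supply price (at Q=0): P_min = 2
Quantity supplied at P* = 36:
Q* = (36 - 2)/6 = 17/3
PS = (1/2) * Q* * (P* - P_min)
PS = (1/2) * 17/3 * (36 - 2)
PS = (1/2) * 17/3 * 34 = 289/3

289/3


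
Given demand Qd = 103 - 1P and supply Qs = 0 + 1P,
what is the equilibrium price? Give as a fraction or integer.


At equilibrium, Qd = Qs.
103 - 1P = 0 + 1P
103 - 0 = 1P + 1P
103 = 2P
P* = 103/2 = 103/2

103/2


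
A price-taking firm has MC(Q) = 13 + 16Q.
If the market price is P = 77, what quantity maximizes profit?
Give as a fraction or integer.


In perfect competition, profit is maximized where P = MC.
77 = 13 + 16Q
64 = 16Q
Q* = 64/16 = 4

4


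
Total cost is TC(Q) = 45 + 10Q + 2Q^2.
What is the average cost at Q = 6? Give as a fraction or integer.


TC(6) = 45 + 10*6 + 2*6^2
TC(6) = 45 + 60 + 72 = 177
AC = TC/Q = 177/6 = 59/2

59/2


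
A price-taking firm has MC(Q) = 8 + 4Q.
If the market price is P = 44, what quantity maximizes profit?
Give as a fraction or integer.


In perfect competition, profit is maximized where P = MC.
44 = 8 + 4Q
36 = 4Q
Q* = 36/4 = 9

9


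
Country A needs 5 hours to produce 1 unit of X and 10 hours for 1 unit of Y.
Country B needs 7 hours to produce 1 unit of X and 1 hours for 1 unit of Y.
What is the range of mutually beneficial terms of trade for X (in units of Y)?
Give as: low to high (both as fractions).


Opportunity cost of X for Country A = hours_X / hours_Y = 5/10 = 1/2 units of Y
Opportunity cost of X for Country B = hours_X / hours_Y = 7/1 = 7 units of Y
Terms of trade must be between the two opportunity costs.
Range: 1/2 to 7

1/2 to 7


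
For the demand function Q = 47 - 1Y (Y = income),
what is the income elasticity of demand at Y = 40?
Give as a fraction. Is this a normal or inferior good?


dQ/dY = -1
At Y = 40: Q = 47 - 1*40 = 7
Ey = (dQ/dY)(Y/Q) = -1 * 40 / 7 = -40/7
Since Ey < 0, this is a inferior good.

-40/7 (inferior good)


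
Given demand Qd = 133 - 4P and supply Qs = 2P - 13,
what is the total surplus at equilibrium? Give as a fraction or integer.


Find equilibrium: 133 - 4P = 2P - 13
133 + 13 = 6P
P* = 146/6 = 73/3
Q* = 2*73/3 - 13 = 107/3
Inverse demand: P = 133/4 - Q/4, so P_max = 133/4
Inverse supply: P = 13/2 + Q/2, so P_min = 13/2
CS = (1/2) * 107/3 * (133/4 - 73/3) = 11449/72
PS = (1/2) * 107/3 * (73/3 - 13/2) = 11449/36
TS = CS + PS = 11449/72 + 11449/36 = 11449/24

11449/24


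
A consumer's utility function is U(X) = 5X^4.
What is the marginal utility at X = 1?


MU = dU/dX = 5*4*X^(4-1)
MU = 20*X^3
At X = 1:
MU = 20 * 1^3
MU = 20 * 1 = 20

20


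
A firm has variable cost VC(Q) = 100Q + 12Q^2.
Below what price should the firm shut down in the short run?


AVC(Q) = VC(Q)/Q = 100 + 12Q
AVC is increasing in Q, so minimum AVC is at Q -> 0+.
Min AVC = 100
The firm should shut down if P < 100.

100


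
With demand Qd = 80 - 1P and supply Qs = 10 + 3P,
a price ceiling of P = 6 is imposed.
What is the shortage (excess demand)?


At P = 6:
Qd = 80 - 1*6 = 74
Qs = 10 + 3*6 = 28
Shortage = Qd - Qs = 74 - 28 = 46

46


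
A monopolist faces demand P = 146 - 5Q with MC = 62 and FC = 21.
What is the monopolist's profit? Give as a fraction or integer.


MR = MC: 146 - 10Q = 62
Q* = 42/5
P* = 146 - 5*42/5 = 104
Profit = (P* - MC)*Q* - FC
= (104 - 62)*42/5 - 21
= 42*42/5 - 21
= 1764/5 - 21 = 1659/5

1659/5


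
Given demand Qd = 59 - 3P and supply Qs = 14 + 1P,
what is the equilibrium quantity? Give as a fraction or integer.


First find equilibrium price:
59 - 3P = 14 + 1P
P* = 45/4 = 45/4
Then substitute into demand:
Q* = 59 - 3 * 45/4 = 101/4

101/4


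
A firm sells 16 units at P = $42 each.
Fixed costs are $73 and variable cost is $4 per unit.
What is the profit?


Total Revenue = P * Q = 42 * 16 = $672
Total Cost = FC + VC*Q = 73 + 4*16 = $137
Profit = TR - TC = 672 - 137 = $535

$535


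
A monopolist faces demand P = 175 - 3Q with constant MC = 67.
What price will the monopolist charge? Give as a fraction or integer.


MR = 175 - 6Q
Set MR = MC: 175 - 6Q = 67
Q* = 18
Substitute into demand:
P* = 175 - 3*18 = 121

121


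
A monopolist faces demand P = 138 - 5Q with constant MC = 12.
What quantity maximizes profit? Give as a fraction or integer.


TR = P*Q = (138 - 5Q)Q = 138Q - 5Q^2
MR = dTR/dQ = 138 - 10Q
Set MR = MC:
138 - 10Q = 12
126 = 10Q
Q* = 126/10 = 63/5

63/5


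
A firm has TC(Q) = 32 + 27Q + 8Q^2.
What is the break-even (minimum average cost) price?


AC(Q) = 32/Q + 27 + 8Q
To minimize: dAC/dQ = -32/Q^2 + 8 = 0
Q^2 = 32/8 = 4
Q* = 2
Min AC = 32/2 + 27 + 8*2
Min AC = 16 + 27 + 16 = 59

59


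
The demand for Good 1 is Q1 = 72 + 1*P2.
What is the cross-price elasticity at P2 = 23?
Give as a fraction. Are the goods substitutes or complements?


dQ1/dP2 = 1
At P2 = 23: Q1 = 72 + 1*23 = 95
Exy = (dQ1/dP2)(P2/Q1) = 1 * 23 / 95 = 23/95
Since Exy > 0, the goods are substitutes.

23/95 (substitutes)


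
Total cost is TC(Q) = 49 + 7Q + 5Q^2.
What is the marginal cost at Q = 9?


MC = dTC/dQ = 7 + 2*5*Q
At Q = 9:
MC = 7 + 10*9
MC = 7 + 90 = 97

97


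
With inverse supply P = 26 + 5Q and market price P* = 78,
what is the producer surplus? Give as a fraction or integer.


Minimum supply price (at Q=0): P_min = 26
Quantity supplied at P* = 78:
Q* = (78 - 26)/5 = 52/5
PS = (1/2) * Q* * (P* - P_min)
PS = (1/2) * 52/5 * (78 - 26)
PS = (1/2) * 52/5 * 52 = 1352/5

1352/5


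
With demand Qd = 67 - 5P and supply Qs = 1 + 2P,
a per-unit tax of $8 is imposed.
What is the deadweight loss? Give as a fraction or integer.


Pre-tax equilibrium quantity: Q* = 139/7
Post-tax equilibrium quantity: Q_tax = 59/7
Reduction in quantity: Q* - Q_tax = 80/7
DWL = (1/2) * tax * (Q* - Q_tax)
DWL = (1/2) * 8 * 80/7 = 320/7

320/7


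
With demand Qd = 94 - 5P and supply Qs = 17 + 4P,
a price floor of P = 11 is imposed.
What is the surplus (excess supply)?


At P = 11:
Qd = 94 - 5*11 = 39
Qs = 17 + 4*11 = 61
Surplus = Qs - Qd = 61 - 39 = 22

22


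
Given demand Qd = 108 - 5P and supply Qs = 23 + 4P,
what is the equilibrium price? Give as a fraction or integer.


At equilibrium, Qd = Qs.
108 - 5P = 23 + 4P
108 - 23 = 5P + 4P
85 = 9P
P* = 85/9 = 85/9

85/9


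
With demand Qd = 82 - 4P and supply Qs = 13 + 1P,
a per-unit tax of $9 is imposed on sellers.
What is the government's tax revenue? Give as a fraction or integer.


With tax on sellers, new supply: Qs' = 13 + 1(P - 9)
= 4 + 1P
New equilibrium quantity:
Q_new = 98/5
Tax revenue = tax * Q_new = 9 * 98/5 = 882/5

882/5


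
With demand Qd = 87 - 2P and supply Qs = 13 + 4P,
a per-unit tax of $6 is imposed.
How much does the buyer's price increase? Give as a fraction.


With a per-unit tax, the buyer's price increase depends on relative slopes.
Supply slope: d = 4, Demand slope: b = 2
Buyer's price increase = d * tax / (b + d)
= 4 * 6 / (2 + 4)
= 24 / 6 = 4

4


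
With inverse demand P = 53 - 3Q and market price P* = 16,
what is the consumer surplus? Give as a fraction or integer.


Maximum willingness to pay (at Q=0): P_max = 53
Quantity demanded at P* = 16:
Q* = (53 - 16)/3 = 37/3
CS = (1/2) * Q* * (P_max - P*)
CS = (1/2) * 37/3 * (53 - 16)
CS = (1/2) * 37/3 * 37 = 1369/6

1369/6


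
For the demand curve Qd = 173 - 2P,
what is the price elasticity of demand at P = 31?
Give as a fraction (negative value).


dQ/dP = -2
At P = 31: Q = 173 - 2*31 = 111
E = (dQ/dP)(P/Q) = (-2)(31/111) = -62/111

-62/111


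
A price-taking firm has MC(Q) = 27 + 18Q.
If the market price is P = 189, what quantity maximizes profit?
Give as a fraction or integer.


In perfect competition, profit is maximized where P = MC.
189 = 27 + 18Q
162 = 18Q
Q* = 162/18 = 9

9


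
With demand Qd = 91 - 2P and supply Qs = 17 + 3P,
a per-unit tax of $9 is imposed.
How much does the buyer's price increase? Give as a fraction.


With a per-unit tax, the buyer's price increase depends on relative slopes.
Supply slope: d = 3, Demand slope: b = 2
Buyer's price increase = d * tax / (b + d)
= 3 * 9 / (2 + 3)
= 27 / 5 = 27/5

27/5


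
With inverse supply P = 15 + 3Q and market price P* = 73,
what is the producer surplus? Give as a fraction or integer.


Minimum supply price (at Q=0): P_min = 15
Quantity supplied at P* = 73:
Q* = (73 - 15)/3 = 58/3
PS = (1/2) * Q* * (P* - P_min)
PS = (1/2) * 58/3 * (73 - 15)
PS = (1/2) * 58/3 * 58 = 1682/3

1682/3


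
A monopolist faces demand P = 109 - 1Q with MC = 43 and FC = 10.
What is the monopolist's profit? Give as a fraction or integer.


MR = MC: 109 - 2Q = 43
Q* = 33
P* = 109 - 1*33 = 76
Profit = (P* - MC)*Q* - FC
= (76 - 43)*33 - 10
= 33*33 - 10
= 1089 - 10 = 1079

1079


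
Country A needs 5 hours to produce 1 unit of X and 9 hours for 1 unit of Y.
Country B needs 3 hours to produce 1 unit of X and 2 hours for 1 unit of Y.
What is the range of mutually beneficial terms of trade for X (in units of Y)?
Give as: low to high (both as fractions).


Opportunity cost of X for Country A = hours_X / hours_Y = 5/9 = 5/9 units of Y
Opportunity cost of X for Country B = hours_X / hours_Y = 3/2 = 3/2 units of Y
Terms of trade must be between the two opportunity costs.
Range: 5/9 to 3/2

5/9 to 3/2


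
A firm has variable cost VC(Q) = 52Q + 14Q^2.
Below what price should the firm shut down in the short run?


AVC(Q) = VC(Q)/Q = 52 + 14Q
AVC is increasing in Q, so minimum AVC is at Q -> 0+.
Min AVC = 52
The firm should shut down if P < 52.

52


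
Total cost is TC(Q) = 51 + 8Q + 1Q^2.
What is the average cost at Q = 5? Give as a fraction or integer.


TC(5) = 51 + 8*5 + 1*5^2
TC(5) = 51 + 40 + 25 = 116
AC = TC/Q = 116/5 = 116/5

116/5


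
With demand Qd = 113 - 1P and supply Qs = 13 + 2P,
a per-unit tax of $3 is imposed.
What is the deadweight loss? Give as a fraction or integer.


Pre-tax equilibrium quantity: Q* = 239/3
Post-tax equilibrium quantity: Q_tax = 233/3
Reduction in quantity: Q* - Q_tax = 2
DWL = (1/2) * tax * (Q* - Q_tax)
DWL = (1/2) * 3 * 2 = 3

3


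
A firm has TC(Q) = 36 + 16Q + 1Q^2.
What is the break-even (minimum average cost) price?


AC(Q) = 36/Q + 16 + 1Q
To minimize: dAC/dQ = -36/Q^2 + 1 = 0
Q^2 = 36/1 = 36
Q* = 6
Min AC = 36/6 + 16 + 1*6
Min AC = 6 + 16 + 6 = 28

28


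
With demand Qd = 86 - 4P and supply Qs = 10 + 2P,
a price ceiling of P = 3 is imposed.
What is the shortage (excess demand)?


At P = 3:
Qd = 86 - 4*3 = 74
Qs = 10 + 2*3 = 16
Shortage = Qd - Qs = 74 - 16 = 58

58


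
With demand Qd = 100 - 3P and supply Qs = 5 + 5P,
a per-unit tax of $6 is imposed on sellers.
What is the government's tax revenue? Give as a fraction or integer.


With tax on sellers, new supply: Qs' = 5 + 5(P - 6)
= 5P - 25
New equilibrium quantity:
Q_new = 425/8
Tax revenue = tax * Q_new = 6 * 425/8 = 1275/4

1275/4


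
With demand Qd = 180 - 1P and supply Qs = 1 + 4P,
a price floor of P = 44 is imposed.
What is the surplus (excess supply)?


At P = 44:
Qd = 180 - 1*44 = 136
Qs = 1 + 4*44 = 177
Surplus = Qs - Qd = 177 - 136 = 41

41


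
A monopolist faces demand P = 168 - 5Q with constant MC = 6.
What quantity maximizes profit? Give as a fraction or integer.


TR = P*Q = (168 - 5Q)Q = 168Q - 5Q^2
MR = dTR/dQ = 168 - 10Q
Set MR = MC:
168 - 10Q = 6
162 = 10Q
Q* = 162/10 = 81/5

81/5


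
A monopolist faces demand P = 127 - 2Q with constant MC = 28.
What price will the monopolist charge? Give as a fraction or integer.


MR = 127 - 4Q
Set MR = MC: 127 - 4Q = 28
Q* = 99/4
Substitute into demand:
P* = 127 - 2*99/4 = 155/2

155/2


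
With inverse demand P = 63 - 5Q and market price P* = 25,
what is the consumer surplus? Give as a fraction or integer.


Maximum willingness to pay (at Q=0): P_max = 63
Quantity demanded at P* = 25:
Q* = (63 - 25)/5 = 38/5
CS = (1/2) * Q* * (P_max - P*)
CS = (1/2) * 38/5 * (63 - 25)
CS = (1/2) * 38/5 * 38 = 722/5

722/5


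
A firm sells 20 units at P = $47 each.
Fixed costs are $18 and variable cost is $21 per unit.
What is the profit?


Total Revenue = P * Q = 47 * 20 = $940
Total Cost = FC + VC*Q = 18 + 21*20 = $438
Profit = TR - TC = 940 - 438 = $502

$502


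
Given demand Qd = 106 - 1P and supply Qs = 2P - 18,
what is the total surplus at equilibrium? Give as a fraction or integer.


Find equilibrium: 106 - 1P = 2P - 18
106 + 18 = 3P
P* = 124/3 = 124/3
Q* = 2*124/3 - 18 = 194/3
Inverse demand: P = 106 - Q/1, so P_max = 106
Inverse supply: P = 9 + Q/2, so P_min = 9
CS = (1/2) * 194/3 * (106 - 124/3) = 18818/9
PS = (1/2) * 194/3 * (124/3 - 9) = 9409/9
TS = CS + PS = 18818/9 + 9409/9 = 9409/3

9409/3


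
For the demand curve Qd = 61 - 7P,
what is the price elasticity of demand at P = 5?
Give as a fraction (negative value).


dQ/dP = -7
At P = 5: Q = 61 - 7*5 = 26
E = (dQ/dP)(P/Q) = (-7)(5/26) = -35/26

-35/26


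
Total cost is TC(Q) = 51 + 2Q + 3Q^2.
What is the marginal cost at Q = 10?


MC = dTC/dQ = 2 + 2*3*Q
At Q = 10:
MC = 2 + 6*10
MC = 2 + 60 = 62

62


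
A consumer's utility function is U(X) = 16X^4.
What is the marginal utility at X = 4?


MU = dU/dX = 16*4*X^(4-1)
MU = 64*X^3
At X = 4:
MU = 64 * 4^3
MU = 64 * 64 = 4096

4096


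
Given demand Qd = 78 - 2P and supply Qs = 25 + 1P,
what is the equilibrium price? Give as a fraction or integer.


At equilibrium, Qd = Qs.
78 - 2P = 25 + 1P
78 - 25 = 2P + 1P
53 = 3P
P* = 53/3 = 53/3

53/3


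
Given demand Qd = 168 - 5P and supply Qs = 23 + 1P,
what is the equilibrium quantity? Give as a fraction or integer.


First find equilibrium price:
168 - 5P = 23 + 1P
P* = 145/6 = 145/6
Then substitute into demand:
Q* = 168 - 5 * 145/6 = 283/6

283/6


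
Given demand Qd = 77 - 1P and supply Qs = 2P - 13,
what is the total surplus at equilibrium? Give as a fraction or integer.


Find equilibrium: 77 - 1P = 2P - 13
77 + 13 = 3P
P* = 90/3 = 30
Q* = 2*30 - 13 = 47
Inverse demand: P = 77 - Q/1, so P_max = 77
Inverse supply: P = 13/2 + Q/2, so P_min = 13/2
CS = (1/2) * 47 * (77 - 30) = 2209/2
PS = (1/2) * 47 * (30 - 13/2) = 2209/4
TS = CS + PS = 2209/2 + 2209/4 = 6627/4

6627/4


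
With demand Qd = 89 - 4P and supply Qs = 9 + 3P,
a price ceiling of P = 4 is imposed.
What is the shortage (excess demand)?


At P = 4:
Qd = 89 - 4*4 = 73
Qs = 9 + 3*4 = 21
Shortage = Qd - Qs = 73 - 21 = 52

52


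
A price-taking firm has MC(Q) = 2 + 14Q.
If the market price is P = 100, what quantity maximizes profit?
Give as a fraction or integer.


In perfect competition, profit is maximized where P = MC.
100 = 2 + 14Q
98 = 14Q
Q* = 98/14 = 7

7


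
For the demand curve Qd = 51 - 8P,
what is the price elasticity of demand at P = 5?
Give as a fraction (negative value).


dQ/dP = -8
At P = 5: Q = 51 - 8*5 = 11
E = (dQ/dP)(P/Q) = (-8)(5/11) = -40/11

-40/11


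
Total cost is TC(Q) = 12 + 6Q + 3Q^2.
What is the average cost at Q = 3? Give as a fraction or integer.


TC(3) = 12 + 6*3 + 3*3^2
TC(3) = 12 + 18 + 27 = 57
AC = TC/Q = 57/3 = 19

19


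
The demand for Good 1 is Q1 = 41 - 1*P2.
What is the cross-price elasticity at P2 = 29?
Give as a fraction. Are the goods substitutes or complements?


dQ1/dP2 = -1
At P2 = 29: Q1 = 41 - 1*29 = 12
Exy = (dQ1/dP2)(P2/Q1) = -1 * 29 / 12 = -29/12
Since Exy < 0, the goods are complements.

-29/12 (complements)


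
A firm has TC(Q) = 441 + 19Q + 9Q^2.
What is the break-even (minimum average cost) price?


AC(Q) = 441/Q + 19 + 9Q
To minimize: dAC/dQ = -441/Q^2 + 9 = 0
Q^2 = 441/9 = 49
Q* = 7
Min AC = 441/7 + 19 + 9*7
Min AC = 63 + 19 + 63 = 145

145


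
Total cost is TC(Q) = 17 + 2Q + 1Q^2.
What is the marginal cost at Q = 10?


MC = dTC/dQ = 2 + 2*1*Q
At Q = 10:
MC = 2 + 2*10
MC = 2 + 20 = 22

22


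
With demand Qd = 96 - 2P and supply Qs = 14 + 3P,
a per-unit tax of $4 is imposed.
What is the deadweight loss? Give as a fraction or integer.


Pre-tax equilibrium quantity: Q* = 316/5
Post-tax equilibrium quantity: Q_tax = 292/5
Reduction in quantity: Q* - Q_tax = 24/5
DWL = (1/2) * tax * (Q* - Q_tax)
DWL = (1/2) * 4 * 24/5 = 48/5

48/5


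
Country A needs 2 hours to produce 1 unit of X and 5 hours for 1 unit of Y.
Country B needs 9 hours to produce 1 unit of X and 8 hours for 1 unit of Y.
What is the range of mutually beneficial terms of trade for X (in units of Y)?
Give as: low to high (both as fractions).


Opportunity cost of X for Country A = hours_X / hours_Y = 2/5 = 2/5 units of Y
Opportunity cost of X for Country B = hours_X / hours_Y = 9/8 = 9/8 units of Y
Terms of trade must be between the two opportunity costs.
Range: 2/5 to 9/8

2/5 to 9/8


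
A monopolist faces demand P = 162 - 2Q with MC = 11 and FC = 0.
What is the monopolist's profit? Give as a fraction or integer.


MR = MC: 162 - 4Q = 11
Q* = 151/4
P* = 162 - 2*151/4 = 173/2
Profit = (P* - MC)*Q* - FC
= (173/2 - 11)*151/4 - 0
= 151/2*151/4 - 0
= 22801/8 - 0 = 22801/8

22801/8


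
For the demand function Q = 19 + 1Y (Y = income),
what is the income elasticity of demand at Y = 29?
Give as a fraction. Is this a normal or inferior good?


dQ/dY = 1
At Y = 29: Q = 19 + 1*29 = 48
Ey = (dQ/dY)(Y/Q) = 1 * 29 / 48 = 29/48
Since Ey > 0, this is a normal good.

29/48 (normal good)


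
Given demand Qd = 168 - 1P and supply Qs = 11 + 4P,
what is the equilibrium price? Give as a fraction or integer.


At equilibrium, Qd = Qs.
168 - 1P = 11 + 4P
168 - 11 = 1P + 4P
157 = 5P
P* = 157/5 = 157/5

157/5


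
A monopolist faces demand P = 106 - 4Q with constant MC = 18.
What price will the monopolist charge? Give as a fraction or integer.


MR = 106 - 8Q
Set MR = MC: 106 - 8Q = 18
Q* = 11
Substitute into demand:
P* = 106 - 4*11 = 62

62


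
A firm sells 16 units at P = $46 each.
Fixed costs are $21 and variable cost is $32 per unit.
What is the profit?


Total Revenue = P * Q = 46 * 16 = $736
Total Cost = FC + VC*Q = 21 + 32*16 = $533
Profit = TR - TC = 736 - 533 = $203

$203


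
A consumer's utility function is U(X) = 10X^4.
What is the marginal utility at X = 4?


MU = dU/dX = 10*4*X^(4-1)
MU = 40*X^3
At X = 4:
MU = 40 * 4^3
MU = 40 * 64 = 2560

2560


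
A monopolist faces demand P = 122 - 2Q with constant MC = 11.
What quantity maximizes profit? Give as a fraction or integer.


TR = P*Q = (122 - 2Q)Q = 122Q - 2Q^2
MR = dTR/dQ = 122 - 4Q
Set MR = MC:
122 - 4Q = 11
111 = 4Q
Q* = 111/4 = 111/4

111/4


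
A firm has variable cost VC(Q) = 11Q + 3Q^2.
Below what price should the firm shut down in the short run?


AVC(Q) = VC(Q)/Q = 11 + 3Q
AVC is increasing in Q, so minimum AVC is at Q -> 0+.
Min AVC = 11
The firm should shut down if P < 11.

11


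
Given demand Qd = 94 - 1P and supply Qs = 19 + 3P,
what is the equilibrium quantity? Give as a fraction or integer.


First find equilibrium price:
94 - 1P = 19 + 3P
P* = 75/4 = 75/4
Then substitute into demand:
Q* = 94 - 1 * 75/4 = 301/4

301/4


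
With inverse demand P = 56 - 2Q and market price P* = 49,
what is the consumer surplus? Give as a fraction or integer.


Maximum willingness to pay (at Q=0): P_max = 56
Quantity demanded at P* = 49:
Q* = (56 - 49)/2 = 7/2
CS = (1/2) * Q* * (P_max - P*)
CS = (1/2) * 7/2 * (56 - 49)
CS = (1/2) * 7/2 * 7 = 49/4

49/4


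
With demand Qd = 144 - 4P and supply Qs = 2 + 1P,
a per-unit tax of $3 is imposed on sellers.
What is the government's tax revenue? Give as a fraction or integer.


With tax on sellers, new supply: Qs' = 2 + 1(P - 3)
= 1P - 1
New equilibrium quantity:
Q_new = 28
Tax revenue = tax * Q_new = 3 * 28 = 84

84


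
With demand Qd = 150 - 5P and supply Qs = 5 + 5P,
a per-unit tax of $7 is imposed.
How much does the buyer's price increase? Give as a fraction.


With a per-unit tax, the buyer's price increase depends on relative slopes.
Supply slope: d = 5, Demand slope: b = 5
Buyer's price increase = d * tax / (b + d)
= 5 * 7 / (5 + 5)
= 35 / 10 = 7/2

7/2


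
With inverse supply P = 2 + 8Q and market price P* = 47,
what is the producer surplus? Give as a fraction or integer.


Minimum supply price (at Q=0): P_min = 2
Quantity supplied at P* = 47:
Q* = (47 - 2)/8 = 45/8
PS = (1/2) * Q* * (P* - P_min)
PS = (1/2) * 45/8 * (47 - 2)
PS = (1/2) * 45/8 * 45 = 2025/16

2025/16


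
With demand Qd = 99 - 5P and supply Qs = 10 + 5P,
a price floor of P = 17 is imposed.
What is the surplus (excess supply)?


At P = 17:
Qd = 99 - 5*17 = 14
Qs = 10 + 5*17 = 95
Surplus = Qs - Qd = 95 - 14 = 81

81


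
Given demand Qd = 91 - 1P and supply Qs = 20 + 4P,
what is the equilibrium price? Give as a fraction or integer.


At equilibrium, Qd = Qs.
91 - 1P = 20 + 4P
91 - 20 = 1P + 4P
71 = 5P
P* = 71/5 = 71/5

71/5


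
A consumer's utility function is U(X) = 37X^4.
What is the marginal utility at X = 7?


MU = dU/dX = 37*4*X^(4-1)
MU = 148*X^3
At X = 7:
MU = 148 * 7^3
MU = 148 * 343 = 50764

50764


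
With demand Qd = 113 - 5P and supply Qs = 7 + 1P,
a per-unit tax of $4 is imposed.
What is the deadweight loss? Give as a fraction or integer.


Pre-tax equilibrium quantity: Q* = 74/3
Post-tax equilibrium quantity: Q_tax = 64/3
Reduction in quantity: Q* - Q_tax = 10/3
DWL = (1/2) * tax * (Q* - Q_tax)
DWL = (1/2) * 4 * 10/3 = 20/3

20/3


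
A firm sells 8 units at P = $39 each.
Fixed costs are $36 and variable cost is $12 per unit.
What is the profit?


Total Revenue = P * Q = 39 * 8 = $312
Total Cost = FC + VC*Q = 36 + 12*8 = $132
Profit = TR - TC = 312 - 132 = $180

$180


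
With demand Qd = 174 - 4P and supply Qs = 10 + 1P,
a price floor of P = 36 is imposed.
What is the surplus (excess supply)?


At P = 36:
Qd = 174 - 4*36 = 30
Qs = 10 + 1*36 = 46
Surplus = Qs - Qd = 46 - 30 = 16

16


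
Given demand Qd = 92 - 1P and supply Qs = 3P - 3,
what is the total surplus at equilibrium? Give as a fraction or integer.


Find equilibrium: 92 - 1P = 3P - 3
92 + 3 = 4P
P* = 95/4 = 95/4
Q* = 3*95/4 - 3 = 273/4
Inverse demand: P = 92 - Q/1, so P_max = 92
Inverse supply: P = 1 + Q/3, so P_min = 1
CS = (1/2) * 273/4 * (92 - 95/4) = 74529/32
PS = (1/2) * 273/4 * (95/4 - 1) = 24843/32
TS = CS + PS = 74529/32 + 24843/32 = 24843/8

24843/8


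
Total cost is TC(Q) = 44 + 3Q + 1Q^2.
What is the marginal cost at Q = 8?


MC = dTC/dQ = 3 + 2*1*Q
At Q = 8:
MC = 3 + 2*8
MC = 3 + 16 = 19

19


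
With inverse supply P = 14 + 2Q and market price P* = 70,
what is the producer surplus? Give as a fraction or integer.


Minimum supply price (at Q=0): P_min = 14
Quantity supplied at P* = 70:
Q* = (70 - 14)/2 = 28
PS = (1/2) * Q* * (P* - P_min)
PS = (1/2) * 28 * (70 - 14)
PS = (1/2) * 28 * 56 = 784

784


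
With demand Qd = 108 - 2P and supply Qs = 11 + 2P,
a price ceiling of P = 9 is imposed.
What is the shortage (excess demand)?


At P = 9:
Qd = 108 - 2*9 = 90
Qs = 11 + 2*9 = 29
Shortage = Qd - Qs = 90 - 29 = 61

61


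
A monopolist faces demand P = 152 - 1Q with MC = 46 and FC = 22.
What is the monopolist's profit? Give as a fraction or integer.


MR = MC: 152 - 2Q = 46
Q* = 53
P* = 152 - 1*53 = 99
Profit = (P* - MC)*Q* - FC
= (99 - 46)*53 - 22
= 53*53 - 22
= 2809 - 22 = 2787

2787


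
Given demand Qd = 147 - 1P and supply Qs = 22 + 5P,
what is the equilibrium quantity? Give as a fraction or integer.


First find equilibrium price:
147 - 1P = 22 + 5P
P* = 125/6 = 125/6
Then substitute into demand:
Q* = 147 - 1 * 125/6 = 757/6

757/6


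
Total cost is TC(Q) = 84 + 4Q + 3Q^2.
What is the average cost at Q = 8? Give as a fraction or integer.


TC(8) = 84 + 4*8 + 3*8^2
TC(8) = 84 + 32 + 192 = 308
AC = TC/Q = 308/8 = 77/2

77/2


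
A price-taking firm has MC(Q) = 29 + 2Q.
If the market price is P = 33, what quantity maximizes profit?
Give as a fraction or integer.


In perfect competition, profit is maximized where P = MC.
33 = 29 + 2Q
4 = 2Q
Q* = 4/2 = 2

2


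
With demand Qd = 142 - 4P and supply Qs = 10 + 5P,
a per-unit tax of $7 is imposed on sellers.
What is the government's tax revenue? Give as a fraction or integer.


With tax on sellers, new supply: Qs' = 10 + 5(P - 7)
= 5P - 25
New equilibrium quantity:
Q_new = 610/9
Tax revenue = tax * Q_new = 7 * 610/9 = 4270/9

4270/9


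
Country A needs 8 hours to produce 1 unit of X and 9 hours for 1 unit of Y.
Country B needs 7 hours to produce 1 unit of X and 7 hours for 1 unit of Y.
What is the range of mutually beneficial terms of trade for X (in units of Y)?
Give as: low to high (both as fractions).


Opportunity cost of X for Country A = hours_X / hours_Y = 8/9 = 8/9 units of Y
Opportunity cost of X for Country B = hours_X / hours_Y = 7/7 = 1 units of Y
Terms of trade must be between the two opportunity costs.
Range: 8/9 to 1

8/9 to 1


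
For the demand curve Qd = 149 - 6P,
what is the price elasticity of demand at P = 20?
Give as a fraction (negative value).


dQ/dP = -6
At P = 20: Q = 149 - 6*20 = 29
E = (dQ/dP)(P/Q) = (-6)(20/29) = -120/29

-120/29


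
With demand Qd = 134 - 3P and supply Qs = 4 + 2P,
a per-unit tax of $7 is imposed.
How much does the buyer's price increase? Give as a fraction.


With a per-unit tax, the buyer's price increase depends on relative slopes.
Supply slope: d = 2, Demand slope: b = 3
Buyer's price increase = d * tax / (b + d)
= 2 * 7 / (3 + 2)
= 14 / 5 = 14/5

14/5


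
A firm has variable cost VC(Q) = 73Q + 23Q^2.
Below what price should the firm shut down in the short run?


AVC(Q) = VC(Q)/Q = 73 + 23Q
AVC is increasing in Q, so minimum AVC is at Q -> 0+.
Min AVC = 73
The firm should shut down if P < 73.

73


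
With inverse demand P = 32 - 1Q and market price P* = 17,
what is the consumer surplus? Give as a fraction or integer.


Maximum willingness to pay (at Q=0): P_max = 32
Quantity demanded at P* = 17:
Q* = (32 - 17)/1 = 15
CS = (1/2) * Q* * (P_max - P*)
CS = (1/2) * 15 * (32 - 17)
CS = (1/2) * 15 * 15 = 225/2

225/2


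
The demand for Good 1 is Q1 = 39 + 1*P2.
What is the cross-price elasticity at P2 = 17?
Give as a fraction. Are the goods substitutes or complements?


dQ1/dP2 = 1
At P2 = 17: Q1 = 39 + 1*17 = 56
Exy = (dQ1/dP2)(P2/Q1) = 1 * 17 / 56 = 17/56
Since Exy > 0, the goods are substitutes.

17/56 (substitutes)


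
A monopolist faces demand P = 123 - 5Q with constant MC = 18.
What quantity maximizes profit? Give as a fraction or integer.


TR = P*Q = (123 - 5Q)Q = 123Q - 5Q^2
MR = dTR/dQ = 123 - 10Q
Set MR = MC:
123 - 10Q = 18
105 = 10Q
Q* = 105/10 = 21/2

21/2


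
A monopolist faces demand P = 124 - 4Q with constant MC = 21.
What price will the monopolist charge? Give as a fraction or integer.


MR = 124 - 8Q
Set MR = MC: 124 - 8Q = 21
Q* = 103/8
Substitute into demand:
P* = 124 - 4*103/8 = 145/2

145/2


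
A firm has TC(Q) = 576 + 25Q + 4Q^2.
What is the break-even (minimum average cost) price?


AC(Q) = 576/Q + 25 + 4Q
To minimize: dAC/dQ = -576/Q^2 + 4 = 0
Q^2 = 576/4 = 144
Q* = 12
Min AC = 576/12 + 25 + 4*12
Min AC = 48 + 25 + 48 = 121

121


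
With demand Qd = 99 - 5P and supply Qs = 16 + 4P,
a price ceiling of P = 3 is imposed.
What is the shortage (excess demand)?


At P = 3:
Qd = 99 - 5*3 = 84
Qs = 16 + 4*3 = 28
Shortage = Qd - Qs = 84 - 28 = 56

56


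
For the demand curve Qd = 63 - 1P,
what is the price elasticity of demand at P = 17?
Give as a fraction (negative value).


dQ/dP = -1
At P = 17: Q = 63 - 1*17 = 46
E = (dQ/dP)(P/Q) = (-1)(17/46) = -17/46

-17/46


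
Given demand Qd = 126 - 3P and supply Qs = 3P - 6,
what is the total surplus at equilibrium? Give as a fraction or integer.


Find equilibrium: 126 - 3P = 3P - 6
126 + 6 = 6P
P* = 132/6 = 22
Q* = 3*22 - 6 = 60
Inverse demand: P = 42 - Q/3, so P_max = 42
Inverse supply: P = 2 + Q/3, so P_min = 2
CS = (1/2) * 60 * (42 - 22) = 600
PS = (1/2) * 60 * (22 - 2) = 600
TS = CS + PS = 600 + 600 = 1200

1200


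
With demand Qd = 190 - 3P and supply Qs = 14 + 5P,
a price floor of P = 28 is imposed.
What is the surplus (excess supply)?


At P = 28:
Qd = 190 - 3*28 = 106
Qs = 14 + 5*28 = 154
Surplus = Qs - Qd = 154 - 106 = 48

48


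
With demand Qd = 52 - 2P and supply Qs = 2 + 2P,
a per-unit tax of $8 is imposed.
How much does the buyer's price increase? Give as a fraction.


With a per-unit tax, the buyer's price increase depends on relative slopes.
Supply slope: d = 2, Demand slope: b = 2
Buyer's price increase = d * tax / (b + d)
= 2 * 8 / (2 + 2)
= 16 / 4 = 4

4


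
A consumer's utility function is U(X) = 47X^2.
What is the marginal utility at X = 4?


MU = dU/dX = 47*2*X^(2-1)
MU = 94*X^1
At X = 4:
MU = 94 * 4^1
MU = 94 * 4 = 376

376


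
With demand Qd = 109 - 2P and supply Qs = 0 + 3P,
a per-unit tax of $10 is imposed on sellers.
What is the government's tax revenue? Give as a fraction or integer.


With tax on sellers, new supply: Qs' = 0 + 3(P - 10)
= 3P - 30
New equilibrium quantity:
Q_new = 267/5
Tax revenue = tax * Q_new = 10 * 267/5 = 534

534


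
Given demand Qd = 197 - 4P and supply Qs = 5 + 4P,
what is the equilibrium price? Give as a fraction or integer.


At equilibrium, Qd = Qs.
197 - 4P = 5 + 4P
197 - 5 = 4P + 4P
192 = 8P
P* = 192/8 = 24

24


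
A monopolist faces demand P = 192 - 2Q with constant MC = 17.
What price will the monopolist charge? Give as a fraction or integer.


MR = 192 - 4Q
Set MR = MC: 192 - 4Q = 17
Q* = 175/4
Substitute into demand:
P* = 192 - 2*175/4 = 209/2

209/2


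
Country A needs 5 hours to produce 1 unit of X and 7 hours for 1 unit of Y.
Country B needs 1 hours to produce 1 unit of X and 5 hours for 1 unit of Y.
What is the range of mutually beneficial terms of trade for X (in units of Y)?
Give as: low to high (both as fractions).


Opportunity cost of X for Country A = hours_X / hours_Y = 5/7 = 5/7 units of Y
Opportunity cost of X for Country B = hours_X / hours_Y = 1/5 = 1/5 units of Y
Terms of trade must be between the two opportunity costs.
Range: 1/5 to 5/7

1/5 to 5/7


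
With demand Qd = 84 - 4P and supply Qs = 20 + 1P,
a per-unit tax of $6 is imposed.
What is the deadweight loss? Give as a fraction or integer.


Pre-tax equilibrium quantity: Q* = 164/5
Post-tax equilibrium quantity: Q_tax = 28
Reduction in quantity: Q* - Q_tax = 24/5
DWL = (1/2) * tax * (Q* - Q_tax)
DWL = (1/2) * 6 * 24/5 = 72/5

72/5


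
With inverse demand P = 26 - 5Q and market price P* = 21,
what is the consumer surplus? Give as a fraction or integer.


Maximum willingness to pay (at Q=0): P_max = 26
Quantity demanded at P* = 21:
Q* = (26 - 21)/5 = 1
CS = (1/2) * Q* * (P_max - P*)
CS = (1/2) * 1 * (26 - 21)
CS = (1/2) * 1 * 5 = 5/2

5/2


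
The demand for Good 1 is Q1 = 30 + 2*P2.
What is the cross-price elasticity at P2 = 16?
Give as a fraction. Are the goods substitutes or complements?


dQ1/dP2 = 2
At P2 = 16: Q1 = 30 + 2*16 = 62
Exy = (dQ1/dP2)(P2/Q1) = 2 * 16 / 62 = 16/31
Since Exy > 0, the goods are substitutes.

16/31 (substitutes)
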